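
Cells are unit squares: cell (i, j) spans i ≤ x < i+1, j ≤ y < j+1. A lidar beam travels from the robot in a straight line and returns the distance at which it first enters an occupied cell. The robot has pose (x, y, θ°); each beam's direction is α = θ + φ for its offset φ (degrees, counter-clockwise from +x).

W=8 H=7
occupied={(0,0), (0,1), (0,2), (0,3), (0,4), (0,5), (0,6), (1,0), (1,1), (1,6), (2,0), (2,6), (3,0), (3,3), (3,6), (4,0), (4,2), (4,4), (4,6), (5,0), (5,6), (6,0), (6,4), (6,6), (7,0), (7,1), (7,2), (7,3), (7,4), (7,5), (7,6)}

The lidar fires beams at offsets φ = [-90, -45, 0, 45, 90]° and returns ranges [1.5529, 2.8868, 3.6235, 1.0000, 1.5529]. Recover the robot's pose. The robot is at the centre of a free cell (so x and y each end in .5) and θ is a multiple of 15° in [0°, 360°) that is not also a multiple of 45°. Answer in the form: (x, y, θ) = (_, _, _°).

(x, y, θ) = (2.5, 4.5, 285°)

Candidates: 25 free-cell centres × 16 headings = 400 poses. Raycast each; keep the one whose scan matches to 4 dp.
  (6.5, 1.5, 120°): beam 1 = 0.5774 ≠ 1.5529 ✗
  (3.5, 2.5, 75°): beam 1 = 0.5176 ≠ 1.5529 ✗
  (6.5, 5.5, 15°): beam 1 = 0.5176 ≠ 1.5529 ✗
  …
  (2.5, 4.5, 285°): r_1=1.5529, r_2=2.8868, r_3=3.6235, r_4=1.0000, r_5=1.5529 — all match ✓
No second candidate reproduces the full scan.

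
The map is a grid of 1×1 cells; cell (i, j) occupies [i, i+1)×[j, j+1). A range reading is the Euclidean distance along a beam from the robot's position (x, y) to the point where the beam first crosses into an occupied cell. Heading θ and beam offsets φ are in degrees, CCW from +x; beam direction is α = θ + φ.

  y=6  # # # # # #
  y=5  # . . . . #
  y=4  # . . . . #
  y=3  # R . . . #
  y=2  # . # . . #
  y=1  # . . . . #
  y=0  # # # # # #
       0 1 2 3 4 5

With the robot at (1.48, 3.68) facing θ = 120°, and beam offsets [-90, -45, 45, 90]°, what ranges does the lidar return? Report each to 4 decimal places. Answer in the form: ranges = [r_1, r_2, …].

ranges = [4.0645, 2.4018, 0.4969, 0.5543]

beam 1: φ=-90°, α=30°
  d=(0.8660,0.5000)  start (1,3)  tX=0.6004 tY=0.6400  stride 1/|dx|=1.1547 1/|dy|=2.0000
    cross x-line → (2,3), t=0.6004
    cross y-line → (2,4), t=0.6400
    cross x-line → (3,4), t=1.7551
    cross y-line → (3,5), t=2.6400
    cross x-line → (4,5), t=2.9098
    cross x-line → (5,5), t=4.0645 (wall)
  → r_1 = 4.0645
beam 2: φ=-45°, α=75°
  d=(0.2588,0.9659)  start (1,3)  tX=2.0091 tY=0.3313  stride 1/|dx|=3.8637 1/|dy|=1.0353
    cross y-line → (1,4), t=0.3313
    cross y-line → (1,5), t=1.3666
    cross x-line → (2,5), t=2.0091
    cross y-line → (2,6), t=2.4018 (wall)
  → r_2 = 2.4018
beam 3: φ=45°, α=165°
  d=(-0.9659,0.2588)  start (1,3)  tX=0.4969 tY=1.2364  stride 1/|dx|=1.0353 1/|dy|=3.8637
    cross x-line → (0,3), t=0.4969 (wall)
  → r_3 = 0.4969
beam 4: φ=90°, α=210°
  d=(-0.8660,-0.5000)  start (1,3)  tX=0.5543 tY=1.3600  stride 1/|dx|=1.1547 1/|dy|=2.0000
    cross x-line → (0,3), t=0.5543 (wall)
  → r_4 = 0.5543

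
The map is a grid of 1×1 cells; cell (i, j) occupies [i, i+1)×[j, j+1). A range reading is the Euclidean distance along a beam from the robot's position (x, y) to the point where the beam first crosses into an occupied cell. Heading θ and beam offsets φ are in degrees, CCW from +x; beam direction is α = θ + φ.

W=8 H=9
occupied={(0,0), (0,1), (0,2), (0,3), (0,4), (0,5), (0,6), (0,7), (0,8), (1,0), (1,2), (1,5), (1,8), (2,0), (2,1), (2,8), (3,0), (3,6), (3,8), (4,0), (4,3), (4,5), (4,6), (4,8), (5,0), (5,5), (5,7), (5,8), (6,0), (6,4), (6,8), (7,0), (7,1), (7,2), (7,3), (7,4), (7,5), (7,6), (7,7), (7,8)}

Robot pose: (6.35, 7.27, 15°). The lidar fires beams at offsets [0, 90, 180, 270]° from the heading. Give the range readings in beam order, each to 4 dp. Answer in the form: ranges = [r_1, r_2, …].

beam 1: φ=0°, α=15°
  direction (0.9659, 0.2588); cell (6,7); t to first gridline: x 0.6729, y 2.8205 (then +1.0353 / +3.8637)
    (7,7) via x @ 0.6729  # hit
  → r_1 = 0.6729
beam 2: φ=90°, α=105°
  direction (-0.2588, 0.9659); cell (6,7); t to first gridline: x 1.3523, y 0.7558 (then +3.8637 / +1.0353)
    (6,8) via y @ 0.7558  # hit
  → r_2 = 0.7558
beam 3: φ=180°, α=195°
  direction (-0.9659, -0.2588); cell (6,7); t to first gridline: x 0.3623, y 1.0432 (then +1.0353 / +3.8637)
    (5,7) via x @ 0.3623  # hit
  → r_3 = 0.3623
beam 4: φ=270°, α=285°
  direction (0.2588, -0.9659); cell (6,7); t to first gridline: x 2.5114, y 0.2795 (then +3.8637 / +1.0353)
    (6,6) via y @ 0.2795
    (6,5) via y @ 1.3148
    (6,4) via y @ 2.3501  # hit
  → r_4 = 2.3501

ranges = [0.6729, 0.7558, 0.3623, 2.3501]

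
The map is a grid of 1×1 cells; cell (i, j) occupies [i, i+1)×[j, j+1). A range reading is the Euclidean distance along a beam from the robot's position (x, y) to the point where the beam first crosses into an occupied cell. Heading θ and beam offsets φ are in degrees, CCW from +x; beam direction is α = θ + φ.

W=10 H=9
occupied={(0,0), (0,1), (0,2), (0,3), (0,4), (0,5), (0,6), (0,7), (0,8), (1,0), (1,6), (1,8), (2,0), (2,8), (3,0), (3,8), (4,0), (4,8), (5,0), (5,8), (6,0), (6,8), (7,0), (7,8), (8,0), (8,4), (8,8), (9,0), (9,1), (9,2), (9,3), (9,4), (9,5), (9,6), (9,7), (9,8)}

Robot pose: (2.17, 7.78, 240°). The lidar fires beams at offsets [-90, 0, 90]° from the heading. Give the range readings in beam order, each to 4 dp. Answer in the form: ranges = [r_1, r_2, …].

ranges = [0.4400, 0.9007, 6.7319]

beam 1: φ=-90°, α=150°
  dir = (cos 150°, sin 150°) = (-0.8660, 0.5000); from cell (2,7)
  next x-line at t=0.1963, next y-line at t=0.4400; Δt_x=1.1547, Δt_y=2.0000
    x: enter (1,7) at t=0.1963
    y: enter (1,8) at t=0.4400 ← occupied
  → r_1 = 0.4400
beam 2: φ=0°, α=240°
  dir = (cos 240°, sin 240°) = (-0.5000, -0.8660); from cell (2,7)
  next x-line at t=0.3400, next y-line at t=0.9007; Δt_x=2.0000, Δt_y=1.1547
    x: enter (1,7) at t=0.3400
    y: enter (1,6) at t=0.9007 ← occupied
  → r_2 = 0.9007
beam 3: φ=90°, α=330°
  dir = (cos 330°, sin 330°) = (0.8660, -0.5000); from cell (2,7)
  next x-line at t=0.9584, next y-line at t=1.5600; Δt_x=1.1547, Δt_y=2.0000
    x: enter (3,7) at t=0.9584
    y: enter (3,6) at t=1.5600
    x: enter (4,6) at t=2.1131
    x: enter (5,6) at t=3.2678
    y: enter (5,5) at t=3.5600
    x: enter (6,5) at t=4.4225
    y: enter (6,4) at t=5.5600
    x: enter (7,4) at t=5.5772
    x: enter (8,4) at t=6.7319 ← occupied
  → r_3 = 6.7319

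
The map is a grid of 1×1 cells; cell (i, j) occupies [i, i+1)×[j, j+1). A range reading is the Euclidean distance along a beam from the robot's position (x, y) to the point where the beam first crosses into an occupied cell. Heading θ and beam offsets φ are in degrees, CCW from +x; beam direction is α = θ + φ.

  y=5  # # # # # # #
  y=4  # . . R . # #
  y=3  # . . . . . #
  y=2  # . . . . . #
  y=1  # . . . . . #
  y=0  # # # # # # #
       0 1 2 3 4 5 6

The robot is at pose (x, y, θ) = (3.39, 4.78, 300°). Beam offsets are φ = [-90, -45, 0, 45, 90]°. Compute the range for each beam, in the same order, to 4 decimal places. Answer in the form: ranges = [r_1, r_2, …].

beam 1: φ=-90°, α=210°
  dir = (cos 210°, sin 210°) = (-0.8660, -0.5000); from cell (3,4)
  next x-line at t=0.4503, next y-line at t=1.5600; Δt_x=1.1547, Δt_y=2.0000
    x: enter (2,4) at t=0.4503
    y: enter (2,3) at t=1.5600
    x: enter (1,3) at t=1.6050
    x: enter (0,3) at t=2.7597 ← occupied
  → r_1 = 2.7597
beam 2: φ=-45°, α=255°
  dir = (cos 255°, sin 255°) = (-0.2588, -0.9659); from cell (3,4)
  next x-line at t=1.5068, next y-line at t=0.8075; Δt_x=3.8637, Δt_y=1.0353
    y: enter (3,3) at t=0.8075
    x: enter (2,3) at t=1.5068
    y: enter (2,2) at t=1.8428
    y: enter (2,1) at t=2.8781
    y: enter (2,0) at t=3.9133 ← occupied
  → r_2 = 3.9133
beam 3: φ=0°, α=300°
  dir = (cos 300°, sin 300°) = (0.5000, -0.8660); from cell (3,4)
  next x-line at t=1.2200, next y-line at t=0.9007; Δt_x=2.0000, Δt_y=1.1547
    y: enter (3,3) at t=0.9007
    x: enter (4,3) at t=1.2200
    y: enter (4,2) at t=2.0554
    y: enter (4,1) at t=3.2101
    x: enter (5,1) at t=3.2200
    y: enter (5,0) at t=4.3648 ← occupied
  → r_3 = 4.3648
beam 4: φ=45°, α=345°
  dir = (cos 345°, sin 345°) = (0.9659, -0.2588); from cell (3,4)
  next x-line at t=0.6315, next y-line at t=3.0137; Δt_x=1.0353, Δt_y=3.8637
    x: enter (4,4) at t=0.6315
    x: enter (5,4) at t=1.6668 ← occupied
  → r_4 = 1.6668
beam 5: φ=90°, α=30°
  dir = (cos 30°, sin 30°) = (0.8660, 0.5000); from cell (3,4)
  next x-line at t=0.7044, next y-line at t=0.4400; Δt_x=1.1547, Δt_y=2.0000
    y: enter (3,5) at t=0.4400 ← occupied
  → r_5 = 0.4400

ranges = [2.7597, 3.9133, 4.3648, 1.6668, 0.4400]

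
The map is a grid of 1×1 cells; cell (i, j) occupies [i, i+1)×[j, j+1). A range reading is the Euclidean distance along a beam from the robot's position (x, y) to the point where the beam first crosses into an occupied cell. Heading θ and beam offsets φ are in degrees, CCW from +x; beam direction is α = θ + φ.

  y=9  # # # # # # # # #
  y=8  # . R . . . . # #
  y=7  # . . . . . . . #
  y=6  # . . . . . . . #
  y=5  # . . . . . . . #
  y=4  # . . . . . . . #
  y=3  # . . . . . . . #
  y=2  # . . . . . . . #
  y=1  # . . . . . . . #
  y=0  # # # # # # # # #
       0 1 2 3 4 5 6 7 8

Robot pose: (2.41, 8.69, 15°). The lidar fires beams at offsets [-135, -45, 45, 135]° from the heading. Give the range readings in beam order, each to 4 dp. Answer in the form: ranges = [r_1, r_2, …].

beam 1: φ=-135°, α=240°
  dir = (cos 240°, sin 240°) = (-0.5000, -0.8660); from cell (2,8)
  next x-line at t=0.8200, next y-line at t=0.7967; Δt_x=2.0000, Δt_y=1.1547
    y: enter (2,7) at t=0.7967
    x: enter (1,7) at t=0.8200
    y: enter (1,6) at t=1.9514
    x: enter (0,6) at t=2.8200 ← occupied
  → r_1 = 2.8200
beam 2: φ=-45°, α=330°
  dir = (cos 330°, sin 330°) = (0.8660, -0.5000); from cell (2,8)
  next x-line at t=0.6813, next y-line at t=1.3800; Δt_x=1.1547, Δt_y=2.0000
    x: enter (3,8) at t=0.6813
    y: enter (3,7) at t=1.3800
    x: enter (4,7) at t=1.8360
    x: enter (5,7) at t=2.9907
    y: enter (5,6) at t=3.3800
    x: enter (6,6) at t=4.1454
    x: enter (7,6) at t=5.3001
    y: enter (7,5) at t=5.3800
    x: enter (8,5) at t=6.4548 ← occupied
  → r_2 = 6.4548
beam 3: φ=45°, α=60°
  dir = (cos 60°, sin 60°) = (0.5000, 0.8660); from cell (2,8)
  next x-line at t=1.1800, next y-line at t=0.3580; Δt_x=2.0000, Δt_y=1.1547
    y: enter (2,9) at t=0.3580 ← occupied
  → r_3 = 0.3580
beam 4: φ=135°, α=150°
  dir = (cos 150°, sin 150°) = (-0.8660, 0.5000); from cell (2,8)
  next x-line at t=0.4734, next y-line at t=0.6200; Δt_x=1.1547, Δt_y=2.0000
    x: enter (1,8) at t=0.4734
    y: enter (1,9) at t=0.6200 ← occupied
  → r_4 = 0.6200

ranges = [2.8200, 6.4548, 0.3580, 0.6200]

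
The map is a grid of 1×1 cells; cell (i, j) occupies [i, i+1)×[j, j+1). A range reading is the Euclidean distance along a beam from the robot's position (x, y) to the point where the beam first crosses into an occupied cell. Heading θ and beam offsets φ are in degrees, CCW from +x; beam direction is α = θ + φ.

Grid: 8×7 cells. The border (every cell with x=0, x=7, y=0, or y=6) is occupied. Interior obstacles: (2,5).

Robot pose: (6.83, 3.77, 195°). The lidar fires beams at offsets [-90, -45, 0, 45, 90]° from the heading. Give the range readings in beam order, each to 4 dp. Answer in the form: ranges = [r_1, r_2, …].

ranges = [2.3087, 4.4225, 6.0357, 3.1985, 0.6568]

beam 1: φ=-90°, α=105°
  direction (-0.2588, 0.9659); cell (6,3); t to first gridline: x 3.2069, y 0.2381 (then +3.8637 / +1.0353)
    (6,4) via y @ 0.2381
    (6,5) via y @ 1.2734
    (6,6) via y @ 2.3087  # hit
  → r_1 = 2.3087
beam 2: φ=-45°, α=150°
  direction (-0.8660, 0.5000); cell (6,3); t to first gridline: x 0.9584, y 0.4600 (then +1.1547 / +2.0000)
    (6,4) via y @ 0.4600
    (5,4) via x @ 0.9584
    (4,4) via x @ 2.1131
    (4,5) via y @ 2.4600
    (3,5) via x @ 3.2678
    (2,5) via x @ 4.4225  # hit
  → r_2 = 4.4225
beam 3: φ=0°, α=195°
  direction (-0.9659, -0.2588); cell (6,3); t to first gridline: x 0.8593, y 2.9751 (then +1.0353 / +3.8637)
    (5,3) via x @ 0.8593
    (4,3) via x @ 1.8946
    (3,3) via x @ 2.9298
    (3,2) via y @ 2.9751
    (2,2) via x @ 3.9651
    (1,2) via x @ 5.0004
    (0,2) via x @ 6.0357  # hit
  → r_3 = 6.0357
beam 4: φ=45°, α=240°
  direction (-0.5000, -0.8660); cell (6,3); t to first gridline: x 1.6600, y 0.8891 (then +2.0000 / +1.1547)
    (6,2) via y @ 0.8891
    (5,2) via x @ 1.6600
    (5,1) via y @ 2.0438
    (5,0) via y @ 3.1985  # hit
  → r_4 = 3.1985
beam 5: φ=90°, α=285°
  direction (0.2588, -0.9659); cell (6,3); t to first gridline: x 0.6568, y 0.7972 (then +3.8637 / +1.0353)
    (7,3) via x @ 0.6568  # hit
  → r_5 = 0.6568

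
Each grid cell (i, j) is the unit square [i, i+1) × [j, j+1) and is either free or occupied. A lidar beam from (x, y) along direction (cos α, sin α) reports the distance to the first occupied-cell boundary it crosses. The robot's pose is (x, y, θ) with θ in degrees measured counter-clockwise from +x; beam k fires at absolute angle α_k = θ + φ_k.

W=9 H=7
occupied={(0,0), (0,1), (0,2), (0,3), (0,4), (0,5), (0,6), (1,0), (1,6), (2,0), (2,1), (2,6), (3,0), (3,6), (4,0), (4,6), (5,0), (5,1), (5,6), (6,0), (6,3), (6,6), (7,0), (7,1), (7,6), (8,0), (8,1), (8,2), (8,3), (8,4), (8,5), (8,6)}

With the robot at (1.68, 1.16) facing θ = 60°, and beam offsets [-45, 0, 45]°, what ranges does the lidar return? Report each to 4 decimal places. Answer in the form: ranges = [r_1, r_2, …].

beam 1: φ=-45°, α=15°
  direction (0.9659, 0.2588); cell (1,1); t to first gridline: x 0.3313, y 3.2455 (then +1.0353 / +3.8637)
    (2,1) via x @ 0.3313  # hit
  → r_1 = 0.3313
beam 2: φ=0°, α=60°
  direction (0.5000, 0.8660); cell (1,1); t to first gridline: x 0.6400, y 0.9699 (then +2.0000 / +1.1547)
    (2,1) via x @ 0.6400  # hit
  → r_2 = 0.6400
beam 3: φ=45°, α=105°
  direction (-0.2588, 0.9659); cell (1,1); t to first gridline: x 2.6273, y 0.8696 (then +3.8637 / +1.0353)
    (1,2) via y @ 0.8696
    (1,3) via y @ 1.9049
    (0,3) via x @ 2.6273  # hit
  → r_3 = 2.6273

ranges = [0.3313, 0.6400, 2.6273]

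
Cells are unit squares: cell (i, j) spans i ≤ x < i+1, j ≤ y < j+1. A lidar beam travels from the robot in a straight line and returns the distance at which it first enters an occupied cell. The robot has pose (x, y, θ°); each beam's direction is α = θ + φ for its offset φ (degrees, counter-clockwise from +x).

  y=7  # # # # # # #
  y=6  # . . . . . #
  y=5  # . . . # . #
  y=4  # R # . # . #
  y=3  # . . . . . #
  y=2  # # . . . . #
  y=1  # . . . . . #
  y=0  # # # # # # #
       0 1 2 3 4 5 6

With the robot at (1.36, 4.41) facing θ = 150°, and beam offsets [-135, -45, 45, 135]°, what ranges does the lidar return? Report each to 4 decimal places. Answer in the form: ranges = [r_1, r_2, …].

beam 1: φ=-135°, α=15°
  direction (0.9659, 0.2588); cell (1,4); t to first gridline: x 0.6626, y 2.2796 (then +1.0353 / +3.8637)
    (2,4) via x @ 0.6626  # hit
  → r_1 = 0.6626
beam 2: φ=-45°, α=105°
  direction (-0.2588, 0.9659); cell (1,4); t to first gridline: x 1.3909, y 0.6108 (then +3.8637 / +1.0353)
    (1,5) via y @ 0.6108
    (0,5) via x @ 1.3909  # hit
  → r_2 = 1.3909
beam 3: φ=45°, α=195°
  direction (-0.9659, -0.2588); cell (1,4); t to first gridline: x 0.3727, y 1.5841 (then +1.0353 / +3.8637)
    (0,4) via x @ 0.3727  # hit
  → r_3 = 0.3727
beam 4: φ=135°, α=285°
  direction (0.2588, -0.9659); cell (1,4); t to first gridline: x 2.4728, y 0.4245 (then +3.8637 / +1.0353)
    (1,3) via y @ 0.4245
    (1,2) via y @ 1.4597  # hit
  → r_4 = 1.4597

ranges = [0.6626, 1.3909, 0.3727, 1.4597]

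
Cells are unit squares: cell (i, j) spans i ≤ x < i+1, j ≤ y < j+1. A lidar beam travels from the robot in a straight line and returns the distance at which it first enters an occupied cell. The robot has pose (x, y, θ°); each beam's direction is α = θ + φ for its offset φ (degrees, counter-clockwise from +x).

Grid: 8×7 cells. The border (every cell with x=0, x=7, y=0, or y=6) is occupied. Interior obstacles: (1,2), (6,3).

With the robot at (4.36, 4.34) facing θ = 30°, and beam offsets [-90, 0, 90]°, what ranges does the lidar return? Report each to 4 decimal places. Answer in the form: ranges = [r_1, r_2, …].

ranges = [3.8567, 3.0484, 1.9168]

beam 1: φ=-90°, α=300°
  dir = (cos 300°, sin 300°) = (0.5000, -0.8660); from cell (4,4)
  next x-line at t=1.2800, next y-line at t=0.3926; Δt_x=2.0000, Δt_y=1.1547
    y: enter (4,3) at t=0.3926
    x: enter (5,3) at t=1.2800
    y: enter (5,2) at t=1.5473
    y: enter (5,1) at t=2.7020
    x: enter (6,1) at t=3.2800
    y: enter (6,0) at t=3.8567 ← occupied
  → r_1 = 3.8567
beam 2: φ=0°, α=30°
  dir = (cos 30°, sin 30°) = (0.8660, 0.5000); from cell (4,4)
  next x-line at t=0.7390, next y-line at t=1.3200; Δt_x=1.1547, Δt_y=2.0000
    x: enter (5,4) at t=0.7390
    y: enter (5,5) at t=1.3200
    x: enter (6,5) at t=1.8937
    x: enter (7,5) at t=3.0484 ← occupied
  → r_2 = 3.0484
beam 3: φ=90°, α=120°
  dir = (cos 120°, sin 120°) = (-0.5000, 0.8660); from cell (4,4)
  next x-line at t=0.7200, next y-line at t=0.7621; Δt_x=2.0000, Δt_y=1.1547
    x: enter (3,4) at t=0.7200
    y: enter (3,5) at t=0.7621
    y: enter (3,6) at t=1.9168 ← occupied
  → r_3 = 1.9168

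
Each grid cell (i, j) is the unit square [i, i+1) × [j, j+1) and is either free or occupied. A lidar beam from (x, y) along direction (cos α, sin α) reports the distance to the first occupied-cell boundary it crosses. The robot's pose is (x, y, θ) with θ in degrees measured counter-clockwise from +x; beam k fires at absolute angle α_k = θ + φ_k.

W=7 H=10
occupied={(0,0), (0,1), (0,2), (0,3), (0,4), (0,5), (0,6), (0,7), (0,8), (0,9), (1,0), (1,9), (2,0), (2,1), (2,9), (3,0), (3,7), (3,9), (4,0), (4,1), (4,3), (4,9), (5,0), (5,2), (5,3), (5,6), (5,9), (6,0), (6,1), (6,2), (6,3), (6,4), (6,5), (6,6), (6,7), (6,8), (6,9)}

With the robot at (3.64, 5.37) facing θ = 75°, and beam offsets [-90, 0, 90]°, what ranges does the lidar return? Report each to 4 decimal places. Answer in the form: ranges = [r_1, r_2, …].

beam 1: φ=-90°, α=345°
  direction (0.9659, -0.2588); cell (3,5); t to first gridline: x 0.3727, y 1.4296 (then +1.0353 / +3.8637)
    (4,5) via x @ 0.3727
    (5,5) via x @ 1.4080
    (5,4) via y @ 1.4296
    (6,4) via x @ 2.4433  # hit
  → r_1 = 2.4433
beam 2: φ=0°, α=75°
  direction (0.2588, 0.9659); cell (3,5); t to first gridline: x 1.3909, y 0.6522 (then +3.8637 / +1.0353)
    (3,6) via y @ 0.6522
    (4,6) via x @ 1.3909
    (4,7) via y @ 1.6875
    (4,8) via y @ 2.7228
    (4,9) via y @ 3.7581  # hit
  → r_2 = 3.7581
beam 3: φ=90°, α=165°
  direction (-0.9659, 0.2588); cell (3,5); t to first gridline: x 0.6626, y 2.4341 (then +1.0353 / +3.8637)
    (2,5) via x @ 0.6626
    (1,5) via x @ 1.6979
    (1,6) via y @ 2.4341
    (0,6) via x @ 2.7331  # hit
  → r_3 = 2.7331

ranges = [2.4433, 3.7581, 2.7331]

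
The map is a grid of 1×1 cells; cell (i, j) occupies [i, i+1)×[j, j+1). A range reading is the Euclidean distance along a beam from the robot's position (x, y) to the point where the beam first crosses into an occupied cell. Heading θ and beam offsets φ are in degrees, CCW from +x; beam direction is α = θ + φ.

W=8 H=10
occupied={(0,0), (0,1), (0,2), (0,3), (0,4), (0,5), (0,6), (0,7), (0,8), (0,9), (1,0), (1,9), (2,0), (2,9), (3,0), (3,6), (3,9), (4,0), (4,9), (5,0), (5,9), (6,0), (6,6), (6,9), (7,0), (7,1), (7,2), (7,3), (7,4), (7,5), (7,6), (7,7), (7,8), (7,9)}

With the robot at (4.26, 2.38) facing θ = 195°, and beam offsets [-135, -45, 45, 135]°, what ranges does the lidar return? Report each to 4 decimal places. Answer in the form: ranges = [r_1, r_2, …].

beam 1: φ=-135°, α=60°
  d=(0.5000,0.8660)  start (4,2)  tX=1.4800 tY=0.7159  stride 1/|dx|=2.0000 1/|dy|=1.1547
    cross y-line → (4,3), t=0.7159
    cross x-line → (5,3), t=1.4800
    cross y-line → (5,4), t=1.8706
    cross y-line → (5,5), t=3.0253
    cross x-line → (6,5), t=3.4800
    cross y-line → (6,6), t=4.1800 (wall)
  → r_1 = 4.1800
beam 2: φ=-45°, α=150°
  d=(-0.8660,0.5000)  start (4,2)  tX=0.3002 tY=1.2400  stride 1/|dx|=1.1547 1/|dy|=2.0000
    cross x-line → (3,2), t=0.3002
    cross y-line → (3,3), t=1.2400
    cross x-line → (2,3), t=1.4549
    cross x-line → (1,3), t=2.6096
    cross y-line → (1,4), t=3.2400
    cross x-line → (0,4), t=3.7643 (wall)
  → r_2 = 3.7643
beam 3: φ=45°, α=240°
  d=(-0.5000,-0.8660)  start (4,2)  tX=0.5200 tY=0.4388  stride 1/|dx|=2.0000 1/|dy|=1.1547
    cross y-line → (4,1), t=0.4388
    cross x-line → (3,1), t=0.5200
    cross y-line → (3,0), t=1.5935 (wall)
  → r_3 = 1.5935
beam 4: φ=135°, α=330°
  d=(0.8660,-0.5000)  start (4,2)  tX=0.8545 tY=0.7600  stride 1/|dx|=1.1547 1/|dy|=2.0000
    cross y-line → (4,1), t=0.7600
    cross x-line → (5,1), t=0.8545
    cross x-line → (6,1), t=2.0092
    cross y-line → (6,0), t=2.7600 (wall)
  → r_4 = 2.7600

ranges = [4.1800, 3.7643, 1.5935, 2.7600]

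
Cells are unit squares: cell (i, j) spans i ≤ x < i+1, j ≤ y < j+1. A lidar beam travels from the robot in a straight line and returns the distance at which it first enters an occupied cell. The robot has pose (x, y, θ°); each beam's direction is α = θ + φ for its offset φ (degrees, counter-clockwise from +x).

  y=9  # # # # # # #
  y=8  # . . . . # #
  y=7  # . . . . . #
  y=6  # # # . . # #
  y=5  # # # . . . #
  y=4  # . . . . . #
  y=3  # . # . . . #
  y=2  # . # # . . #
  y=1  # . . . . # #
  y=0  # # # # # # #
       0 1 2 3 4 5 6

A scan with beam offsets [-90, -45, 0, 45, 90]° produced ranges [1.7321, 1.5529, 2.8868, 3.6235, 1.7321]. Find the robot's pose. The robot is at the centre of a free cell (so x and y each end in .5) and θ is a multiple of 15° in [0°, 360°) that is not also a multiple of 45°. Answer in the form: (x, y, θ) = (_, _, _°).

The pose lattice has 30·16 = 480 candidates. Test each by forward raycasting.
  (4.5, 7.5, 75°): beam 1 = 1.5529 ≠ 1.7321 ✗
  (5.5, 2.5, 15°): beam 1 = 0.5176 ≠ 1.7321 ✗
  (4.5, 3.5, 120°): beam 2 = 2.5882 ≠ 1.5529 ✗
  …
  (4.5, 5.5, 240°): r_1=1.7321, r_2=1.5529, r_3=2.8868, r_4=3.6235, r_5=1.7321 — all match ✓
Unique over the lattice → pose = (4.5, 5.5, 240°).

(x, y, θ) = (4.5, 5.5, 240°)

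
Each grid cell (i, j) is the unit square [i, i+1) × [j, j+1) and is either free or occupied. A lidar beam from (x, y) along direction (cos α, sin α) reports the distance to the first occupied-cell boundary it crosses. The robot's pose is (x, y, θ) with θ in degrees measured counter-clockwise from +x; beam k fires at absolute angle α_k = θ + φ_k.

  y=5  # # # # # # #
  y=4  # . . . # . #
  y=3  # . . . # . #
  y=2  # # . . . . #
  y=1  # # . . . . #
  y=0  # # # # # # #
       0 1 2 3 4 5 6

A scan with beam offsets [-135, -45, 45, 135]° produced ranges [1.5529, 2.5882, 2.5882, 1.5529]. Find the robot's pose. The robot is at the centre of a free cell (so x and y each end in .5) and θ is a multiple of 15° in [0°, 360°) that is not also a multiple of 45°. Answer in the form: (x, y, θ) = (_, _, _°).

(x, y, θ) = (3.5, 2.5, 60°)

Candidates: 16 free-cell centres × 16 headings = 256 poses. Raycast each; keep the one whose scan matches to 4 dp.
  (2.5, 2.5, 120°): beam 1 = 3.6235 ≠ 1.5529 ✗
  (2.5, 1.5, 150°): beam 1 = 3.6235 ≠ 1.5529 ✗
  (5.5, 1.5, 330°): beam 1 = 1.9319 ≠ 1.5529 ✗
  …
  (3.5, 2.5, 60°): r_1=1.5529, r_2=2.5882, r_3=2.5882, r_4=1.5529 — all match ✓
Unique over the lattice → pose = (3.5, 2.5, 60°).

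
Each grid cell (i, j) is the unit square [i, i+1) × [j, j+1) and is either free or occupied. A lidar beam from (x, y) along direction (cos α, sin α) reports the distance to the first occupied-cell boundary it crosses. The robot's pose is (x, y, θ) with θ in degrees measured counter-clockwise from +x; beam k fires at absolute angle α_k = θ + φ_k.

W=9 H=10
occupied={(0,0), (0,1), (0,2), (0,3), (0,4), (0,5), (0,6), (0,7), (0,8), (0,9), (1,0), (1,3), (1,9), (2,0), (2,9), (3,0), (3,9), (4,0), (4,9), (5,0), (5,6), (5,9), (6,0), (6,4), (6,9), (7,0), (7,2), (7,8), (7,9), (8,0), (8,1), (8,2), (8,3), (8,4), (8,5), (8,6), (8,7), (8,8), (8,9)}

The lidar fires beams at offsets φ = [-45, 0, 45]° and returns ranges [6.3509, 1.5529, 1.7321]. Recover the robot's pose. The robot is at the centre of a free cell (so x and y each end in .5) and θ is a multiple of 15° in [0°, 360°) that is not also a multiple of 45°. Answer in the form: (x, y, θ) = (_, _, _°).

The pose lattice has 51·16 = 816 candidates. Test each by forward raycasting.
  (1.5, 1.5, 210°): beam 1 = 0.5176 ≠ 6.3509 ✗
  (2.5, 4.5, 105°): beam 1 = 5.1962 ≠ 6.3509 ✗
  (5.5, 7.5, 165°): beam 1 = 1.7321 ≠ 6.3509 ✗
  (4.5, 2.5, 300°): beam 1 = 1.5529 ≠ 6.3509 ✗
  …
  (6.5, 6.5, 285°): r_1=6.3509, r_2=1.5529, r_3=1.7321 — all match ✓
Only this pose fits every beam.

(x, y, θ) = (6.5, 6.5, 285°)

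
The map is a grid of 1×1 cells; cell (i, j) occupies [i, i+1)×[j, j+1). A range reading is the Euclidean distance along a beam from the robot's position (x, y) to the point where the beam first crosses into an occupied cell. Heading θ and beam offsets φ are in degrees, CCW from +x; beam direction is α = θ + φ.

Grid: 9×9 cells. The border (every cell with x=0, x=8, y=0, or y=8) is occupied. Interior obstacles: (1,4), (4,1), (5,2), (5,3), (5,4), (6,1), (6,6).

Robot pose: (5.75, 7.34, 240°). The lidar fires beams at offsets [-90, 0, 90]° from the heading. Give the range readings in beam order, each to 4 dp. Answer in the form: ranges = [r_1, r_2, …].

beam 1: φ=-90°, α=150°
  d=(-0.8660,0.5000)  start (5,7)  tX=0.8660 tY=1.3200  stride 1/|dx|=1.1547 1/|dy|=2.0000
    cross x-line → (4,7), t=0.8660
    cross y-line → (4,8), t=1.3200 (wall)
  → r_1 = 1.3200
beam 2: φ=0°, α=240°
  d=(-0.5000,-0.8660)  start (5,7)  tX=1.5000 tY=0.3926  stride 1/|dx|=2.0000 1/|dy|=1.1547
    cross y-line → (5,6), t=0.3926
    cross x-line → (4,6), t=1.5000
    cross y-line → (4,5), t=1.5473
    cross y-line → (4,4), t=2.7020
    cross x-line → (3,4), t=3.5000
    cross y-line → (3,3), t=3.8567
    cross y-line → (3,2), t=5.0114
    cross x-line → (2,2), t=5.5000
    cross y-line → (2,1), t=6.1661
    cross y-line → (2,0), t=7.3208 (wall)
  → r_2 = 7.3208
beam 3: φ=90°, α=330°
  d=(0.8660,-0.5000)  start (5,7)  tX=0.2887 tY=0.6800  stride 1/|dx|=1.1547 1/|dy|=2.0000
    cross x-line → (6,7), t=0.2887
    cross y-line → (6,6), t=0.6800 (wall)
  → r_3 = 0.6800

ranges = [1.3200, 7.3208, 0.6800]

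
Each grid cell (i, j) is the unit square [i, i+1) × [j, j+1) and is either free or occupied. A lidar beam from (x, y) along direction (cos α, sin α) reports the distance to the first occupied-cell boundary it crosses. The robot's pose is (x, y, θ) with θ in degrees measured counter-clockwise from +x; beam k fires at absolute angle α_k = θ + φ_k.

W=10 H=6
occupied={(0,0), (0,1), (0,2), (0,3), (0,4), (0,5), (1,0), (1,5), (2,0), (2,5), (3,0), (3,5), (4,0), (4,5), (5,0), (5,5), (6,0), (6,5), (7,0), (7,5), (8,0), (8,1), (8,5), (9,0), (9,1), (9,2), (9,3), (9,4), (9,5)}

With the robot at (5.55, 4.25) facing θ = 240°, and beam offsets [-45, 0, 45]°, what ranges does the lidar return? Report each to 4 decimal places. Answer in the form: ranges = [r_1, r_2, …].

ranges = [4.7105, 3.7528, 3.3646]

beam 1: φ=-45°, α=195°
  d=(-0.9659,-0.2588)  start (5,4)  tX=0.5694 tY=0.9659  stride 1/|dx|=1.0353 1/|dy|=3.8637
    cross x-line → (4,4), t=0.5694
    cross y-line → (4,3), t=0.9659
    cross x-line → (3,3), t=1.6047
    cross x-line → (2,3), t=2.6400
    cross x-line → (1,3), t=3.6752
    cross x-line → (0,3), t=4.7105 (wall)
  → r_1 = 4.7105
beam 2: φ=0°, α=240°
  d=(-0.5000,-0.8660)  start (5,4)  tX=1.1000 tY=0.2887  stride 1/|dx|=2.0000 1/|dy|=1.1547
    cross y-line → (5,3), t=0.2887
    cross x-line → (4,3), t=1.1000
    cross y-line → (4,2), t=1.4434
    cross y-line → (4,1), t=2.5981
    cross x-line → (3,1), t=3.1000
    cross y-line → (3,0), t=3.7528 (wall)
  → r_2 = 3.7528
beam 3: φ=45°, α=285°
  d=(0.2588,-0.9659)  start (5,4)  tX=1.7387 tY=0.2588  stride 1/|dx|=3.8637 1/|dy|=1.0353
    cross y-line → (5,3), t=0.2588
    cross y-line → (5,2), t=1.2941
    cross x-line → (6,2), t=1.7387
    cross y-line → (6,1), t=2.3294
    cross y-line → (6,0), t=3.3646 (wall)
  → r_3 = 3.3646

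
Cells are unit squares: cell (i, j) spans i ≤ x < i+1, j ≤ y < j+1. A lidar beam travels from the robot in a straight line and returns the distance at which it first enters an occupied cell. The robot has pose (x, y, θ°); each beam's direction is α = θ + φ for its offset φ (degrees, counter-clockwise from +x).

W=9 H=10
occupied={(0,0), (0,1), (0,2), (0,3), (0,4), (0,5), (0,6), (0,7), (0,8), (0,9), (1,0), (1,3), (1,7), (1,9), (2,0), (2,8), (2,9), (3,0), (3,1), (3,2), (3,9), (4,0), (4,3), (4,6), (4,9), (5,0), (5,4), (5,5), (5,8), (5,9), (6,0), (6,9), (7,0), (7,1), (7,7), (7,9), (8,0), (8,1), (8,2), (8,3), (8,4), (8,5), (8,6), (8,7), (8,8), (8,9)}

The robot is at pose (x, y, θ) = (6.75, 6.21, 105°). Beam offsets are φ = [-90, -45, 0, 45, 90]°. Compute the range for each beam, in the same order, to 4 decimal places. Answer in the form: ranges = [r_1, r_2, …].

beam 1: φ=-90°, α=15°
  cosα=0.9659 sinα=0.2588 | (6,6) | tMaxX 0.2588 tMaxY 3.0523 | tΔX 1.0353 tΔY 3.8637
    t=0.2588 [x] (7,6)
    t=1.2941 [x] (8,6) — stop
  → r_1 = 1.2941
beam 2: φ=-45°, α=60°
  cosα=0.5000 sinα=0.8660 | (6,6) | tMaxX 0.5000 tMaxY 0.9122 | tΔX 2.0000 tΔY 1.1547
    t=0.5000 [x] (7,6)
    t=0.9122 [y] (7,7) — stop
  → r_2 = 0.9122
beam 3: φ=0°, α=105°
  cosα=-0.2588 sinα=0.9659 | (6,6) | tMaxX 2.8978 tMaxY 0.8179 | tΔX 3.8637 tΔY 1.0353
    t=0.8179 [y] (6,7)
    t=1.8531 [y] (6,8)
    t=2.8884 [y] (6,9) — stop
  → r_3 = 2.8884
beam 4: φ=45°, α=150°
  cosα=-0.8660 sinα=0.5000 | (6,6) | tMaxX 0.8660 tMaxY 1.5800 | tΔX 1.1547 tΔY 2.0000
    t=0.8660 [x] (5,6)
    t=1.5800 [y] (5,7)
    t=2.0207 [x] (4,7)
    t=3.1754 [x] (3,7)
    t=3.5800 [y] (3,8)
    t=4.3301 [x] (2,8) — stop
  → r_4 = 4.3301
beam 5: φ=90°, α=195°
  cosα=-0.9659 sinα=-0.2588 | (6,6) | tMaxX 0.7765 tMaxY 0.8114 | tΔX 1.0353 tΔY 3.8637
    t=0.7765 [x] (5,6)
    t=0.8114 [y] (5,5) — stop
  → r_5 = 0.8114

ranges = [1.2941, 0.9122, 2.8884, 4.3301, 0.8114]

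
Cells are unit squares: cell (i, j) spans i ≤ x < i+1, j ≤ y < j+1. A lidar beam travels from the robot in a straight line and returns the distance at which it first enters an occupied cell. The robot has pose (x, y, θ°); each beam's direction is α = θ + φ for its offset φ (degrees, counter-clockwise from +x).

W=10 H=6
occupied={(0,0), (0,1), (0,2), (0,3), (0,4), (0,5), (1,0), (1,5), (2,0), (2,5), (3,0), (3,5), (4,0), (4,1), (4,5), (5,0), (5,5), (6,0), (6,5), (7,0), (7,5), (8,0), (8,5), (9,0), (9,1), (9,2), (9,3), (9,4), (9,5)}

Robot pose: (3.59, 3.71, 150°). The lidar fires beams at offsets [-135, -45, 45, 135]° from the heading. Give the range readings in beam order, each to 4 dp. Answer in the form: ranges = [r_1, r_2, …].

beam 1: φ=-135°, α=15°
  d=(0.9659,0.2588)  start (3,3)  tX=0.4245 tY=1.1205  stride 1/|dx|=1.0353 1/|dy|=3.8637
    cross x-line → (4,3), t=0.4245
    cross y-line → (4,4), t=1.1205
    cross x-line → (5,4), t=1.4597
    cross x-line → (6,4), t=2.4950
    cross x-line → (7,4), t=3.5303
    cross x-line → (8,4), t=4.5656
    cross y-line → (8,5), t=4.9842 (wall)
  → r_1 = 4.9842
beam 2: φ=-45°, α=105°
  d=(-0.2588,0.9659)  start (3,3)  tX=2.2796 tY=0.3002  stride 1/|dx|=3.8637 1/|dy|=1.0353
    cross y-line → (3,4), t=0.3002
    cross y-line → (3,5), t=1.3355 (wall)
  → r_2 = 1.3355
beam 3: φ=45°, α=195°
  d=(-0.9659,-0.2588)  start (3,3)  tX=0.6108 tY=2.7432  stride 1/|dx|=1.0353 1/|dy|=3.8637
    cross x-line → (2,3), t=0.6108
    cross x-line → (1,3), t=1.6461
    cross x-line → (0,3), t=2.6814 (wall)
  → r_3 = 2.6814
beam 4: φ=135°, α=285°
  d=(0.2588,-0.9659)  start (3,3)  tX=1.5841 tY=0.7350  stride 1/|dx|=3.8637 1/|dy|=1.0353
    cross y-line → (3,2), t=0.7350
    cross x-line → (4,2), t=1.5841
    cross y-line → (4,1), t=1.7703 (wall)
  → r_4 = 1.7703

ranges = [4.9842, 1.3355, 2.6814, 1.7703]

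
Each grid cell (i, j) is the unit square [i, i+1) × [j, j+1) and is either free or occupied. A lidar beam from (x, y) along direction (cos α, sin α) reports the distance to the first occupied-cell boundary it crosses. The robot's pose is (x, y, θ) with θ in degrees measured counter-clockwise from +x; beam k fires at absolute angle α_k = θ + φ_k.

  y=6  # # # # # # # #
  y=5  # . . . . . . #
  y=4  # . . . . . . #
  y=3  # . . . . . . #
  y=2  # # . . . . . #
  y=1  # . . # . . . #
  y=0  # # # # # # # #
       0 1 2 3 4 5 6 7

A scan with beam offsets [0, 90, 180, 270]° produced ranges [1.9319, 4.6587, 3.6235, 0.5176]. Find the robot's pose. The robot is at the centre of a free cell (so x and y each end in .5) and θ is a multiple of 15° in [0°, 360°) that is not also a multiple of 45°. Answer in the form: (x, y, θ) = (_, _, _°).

The pose lattice has 28·16 = 448 candidates. Test each by forward raycasting.
  (5.5, 2.5, 195°): beam 2 = 1.5529 ≠ 4.6587 ✗
  (4.5, 4.5, 105°): beam 1 = 1.5529 ≠ 1.9319 ✗
  (1.5, 4.5, 330°): beam 1 = 6.3509 ≠ 1.9319 ✗
  (4.5, 2.5, 285°): beam 1 = 1.5529 ≠ 1.9319 ✗
  …
  (3.5, 5.5, 165°): r_1=1.9319, r_2=4.6587, r_3=3.6235, r_4=0.5176 — all match ✓
Only this pose fits every beam.

(x, y, θ) = (3.5, 5.5, 165°)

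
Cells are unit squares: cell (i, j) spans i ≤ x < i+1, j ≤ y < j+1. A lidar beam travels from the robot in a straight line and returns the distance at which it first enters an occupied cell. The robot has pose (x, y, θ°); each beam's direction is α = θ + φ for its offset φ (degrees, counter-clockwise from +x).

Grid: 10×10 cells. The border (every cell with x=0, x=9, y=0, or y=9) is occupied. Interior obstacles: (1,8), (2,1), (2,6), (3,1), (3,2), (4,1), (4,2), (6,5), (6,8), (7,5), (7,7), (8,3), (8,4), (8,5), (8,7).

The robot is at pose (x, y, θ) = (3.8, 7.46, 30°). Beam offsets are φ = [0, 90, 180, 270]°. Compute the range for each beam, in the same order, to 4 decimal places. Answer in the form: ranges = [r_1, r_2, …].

beam 1: φ=0°, α=30°
  d=(0.8660,0.5000)  start (3,7)  tX=0.2309 tY=1.0800  stride 1/|dx|=1.1547 1/|dy|=2.0000
    cross x-line → (4,7), t=0.2309
    cross y-line → (4,8), t=1.0800
    cross x-line → (5,8), t=1.3856
    cross x-line → (6,8), t=2.5403 (wall)
  → r_1 = 2.5403
beam 2: φ=90°, α=120°
  d=(-0.5000,0.8660)  start (3,7)  tX=1.6000 tY=0.6235  stride 1/|dx|=2.0000 1/|dy|=1.1547
    cross y-line → (3,8), t=0.6235
    cross x-line → (2,8), t=1.6000
    cross y-line → (2,9), t=1.7782 (wall)
  → r_2 = 1.7782
beam 3: φ=180°, α=210°
  d=(-0.8660,-0.5000)  start (3,7)  tX=0.9238 tY=0.9200  stride 1/|dx|=1.1547 1/|dy|=2.0000
    cross y-line → (3,6), t=0.9200
    cross x-line → (2,6), t=0.9238 (wall)
  → r_3 = 0.9238
beam 4: φ=270°, α=300°
  d=(0.5000,-0.8660)  start (3,7)  tX=0.4000 tY=0.5312  stride 1/|dx|=2.0000 1/|dy|=1.1547
    cross x-line → (4,7), t=0.4000
    cross y-line → (4,6), t=0.5312
    cross y-line → (4,5), t=1.6859
    cross x-line → (5,5), t=2.4000
    cross y-line → (5,4), t=2.8406
    cross y-line → (5,3), t=3.9953
    cross x-line → (6,3), t=4.4000
    cross y-line → (6,2), t=5.1500
    cross y-line → (6,1), t=6.3047
    cross x-line → (7,1), t=6.4000
    cross y-line → (7,0), t=7.4594 (wall)
  → r_4 = 7.4594

ranges = [2.5403, 1.7782, 0.9238, 7.4594]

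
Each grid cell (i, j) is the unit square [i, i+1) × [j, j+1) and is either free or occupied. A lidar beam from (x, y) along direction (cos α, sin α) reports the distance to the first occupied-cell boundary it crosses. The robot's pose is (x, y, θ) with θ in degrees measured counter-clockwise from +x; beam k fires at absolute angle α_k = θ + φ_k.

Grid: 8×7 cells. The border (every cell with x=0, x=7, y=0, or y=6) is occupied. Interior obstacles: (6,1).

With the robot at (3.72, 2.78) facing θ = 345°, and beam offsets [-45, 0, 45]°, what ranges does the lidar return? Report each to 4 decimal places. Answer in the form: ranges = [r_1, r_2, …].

ranges = [2.0554, 3.0137, 3.7874]

beam 1: φ=-45°, α=300°
  d=(0.5000,-0.8660)  start (3,2)  tX=0.5600 tY=0.9007  stride 1/|dx|=2.0000 1/|dy|=1.1547
    cross x-line → (4,2), t=0.5600
    cross y-line → (4,1), t=0.9007
    cross y-line → (4,0), t=2.0554 (wall)
  → r_1 = 2.0554
beam 2: φ=0°, α=345°
  d=(0.9659,-0.2588)  start (3,2)  tX=0.2899 tY=3.0137  stride 1/|dx|=1.0353 1/|dy|=3.8637
    cross x-line → (4,2), t=0.2899
    cross x-line → (5,2), t=1.3252
    cross x-line → (6,2), t=2.3604
    cross y-line → (6,1), t=3.0137 (wall)
  → r_2 = 3.0137
beam 3: φ=45°, α=30°
  d=(0.8660,0.5000)  start (3,2)  tX=0.3233 tY=0.4400  stride 1/|dx|=1.1547 1/|dy|=2.0000
    cross x-line → (4,2), t=0.3233
    cross y-line → (4,3), t=0.4400
    cross x-line → (5,3), t=1.4780
    cross y-line → (5,4), t=2.4400
    cross x-line → (6,4), t=2.6327
    cross x-line → (7,4), t=3.7874 (wall)
  → r_3 = 3.7874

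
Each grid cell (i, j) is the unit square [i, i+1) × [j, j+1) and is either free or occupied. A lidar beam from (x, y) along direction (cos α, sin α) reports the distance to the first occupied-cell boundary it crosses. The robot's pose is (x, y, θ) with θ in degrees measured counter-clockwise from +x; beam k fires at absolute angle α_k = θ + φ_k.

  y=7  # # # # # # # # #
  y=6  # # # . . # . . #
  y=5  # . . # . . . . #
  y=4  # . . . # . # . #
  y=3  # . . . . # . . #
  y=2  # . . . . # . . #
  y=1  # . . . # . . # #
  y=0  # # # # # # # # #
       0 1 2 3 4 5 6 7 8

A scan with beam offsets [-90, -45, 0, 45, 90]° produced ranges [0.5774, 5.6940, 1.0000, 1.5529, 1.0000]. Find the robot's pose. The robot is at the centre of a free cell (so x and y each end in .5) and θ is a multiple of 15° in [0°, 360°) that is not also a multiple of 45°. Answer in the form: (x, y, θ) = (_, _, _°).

(x, y, θ) = (6.5, 1.5, 120°)

The pose lattice has 32·16 = 512 candidates. Test each by forward raycasting.
  (1.5, 2.5, 300°): beam 2 = 1.5529 ≠ 5.6940 ✗
  (4.5, 3.5, 240°): beam 1 = 4.0415 ≠ 0.5774 ✗
  (1.5, 4.5, 75°): beam 1 = 3.6235 ≠ 0.5774 ✗
  (3.5, 2.5, 285°): beam 1 = 2.5882 ≠ 0.5774 ✗
  …
  (6.5, 1.5, 120°): r_1=0.5774, r_2=5.6940, r_3=1.0000, r_4=1.5529, r_5=1.0000 — all match ✓
No second candidate reproduces the full scan.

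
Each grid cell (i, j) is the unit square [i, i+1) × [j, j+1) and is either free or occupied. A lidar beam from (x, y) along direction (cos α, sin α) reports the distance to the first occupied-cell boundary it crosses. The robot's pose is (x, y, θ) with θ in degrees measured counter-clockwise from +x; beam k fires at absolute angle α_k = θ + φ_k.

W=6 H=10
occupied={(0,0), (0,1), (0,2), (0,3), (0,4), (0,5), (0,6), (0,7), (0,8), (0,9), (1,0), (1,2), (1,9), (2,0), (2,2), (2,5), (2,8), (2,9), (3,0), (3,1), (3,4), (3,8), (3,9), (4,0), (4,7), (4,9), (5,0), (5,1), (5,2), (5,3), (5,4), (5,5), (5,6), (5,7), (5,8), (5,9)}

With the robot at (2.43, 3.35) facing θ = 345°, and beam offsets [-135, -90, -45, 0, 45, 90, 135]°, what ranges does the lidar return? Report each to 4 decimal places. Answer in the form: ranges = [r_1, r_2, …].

beam 1: φ=-135°, α=210°
  cosα=-0.8660 sinα=-0.5000 | (2,3) | tMaxX 0.4965 tMaxY 0.7000 | tΔX 1.1547 tΔY 2.0000
    t=0.4965 [x] (1,3)
    t=0.7000 [y] (1,2) — stop
  → r_1 = 0.7000
beam 2: φ=-90°, α=255°
  cosα=-0.2588 sinα=-0.9659 | (2,3) | tMaxX 1.6614 tMaxY 0.3623 | tΔX 3.8637 tΔY 1.0353
    t=0.3623 [y] (2,2) — stop
  → r_2 = 0.3623
beam 3: φ=-45°, α=300°
  cosα=0.5000 sinα=-0.8660 | (2,3) | tMaxX 1.1400 tMaxY 0.4041 | tΔX 2.0000 tΔY 1.1547
    t=0.4041 [y] (2,2) — stop
  → r_3 = 0.4041
beam 4: φ=0°, α=345°
  cosα=0.9659 sinα=-0.2588 | (2,3) | tMaxX 0.5901 tMaxY 1.3523 | tΔX 1.0353 tΔY 3.8637
    t=0.5901 [x] (3,3)
    t=1.3523 [y] (3,2)
    t=1.6254 [x] (4,2)
    t=2.6607 [x] (5,2) — stop
  → r_4 = 2.6607
beam 5: φ=45°, α=30°
  cosα=0.8660 sinα=0.5000 | (2,3) | tMaxX 0.6582 tMaxY 1.3000 | tΔX 1.1547 tΔY 2.0000
    t=0.6582 [x] (3,3)
    t=1.3000 [y] (3,4) — stop
  → r_5 = 1.3000
beam 6: φ=90°, α=75°
  cosα=0.2588 sinα=0.9659 | (2,3) | tMaxX 2.2023 tMaxY 0.6729 | tΔX 3.8637 tΔY 1.0353
    t=0.6729 [y] (2,4)
    t=1.7082 [y] (2,5) — stop
  → r_6 = 1.7082
beam 7: φ=135°, α=120°
  cosα=-0.5000 sinα=0.8660 | (2,3) | tMaxX 0.8600 tMaxY 0.7506 | tΔX 2.0000 tΔY 1.1547
    t=0.7506 [y] (2,4)
    t=0.8600 [x] (1,4)
    t=1.9053 [y] (1,5)
    t=2.8600 [x] (0,5) — stop
  → r_7 = 2.8600

ranges = [0.7000, 0.3623, 0.4041, 2.6607, 1.3000, 1.7082, 2.8600]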